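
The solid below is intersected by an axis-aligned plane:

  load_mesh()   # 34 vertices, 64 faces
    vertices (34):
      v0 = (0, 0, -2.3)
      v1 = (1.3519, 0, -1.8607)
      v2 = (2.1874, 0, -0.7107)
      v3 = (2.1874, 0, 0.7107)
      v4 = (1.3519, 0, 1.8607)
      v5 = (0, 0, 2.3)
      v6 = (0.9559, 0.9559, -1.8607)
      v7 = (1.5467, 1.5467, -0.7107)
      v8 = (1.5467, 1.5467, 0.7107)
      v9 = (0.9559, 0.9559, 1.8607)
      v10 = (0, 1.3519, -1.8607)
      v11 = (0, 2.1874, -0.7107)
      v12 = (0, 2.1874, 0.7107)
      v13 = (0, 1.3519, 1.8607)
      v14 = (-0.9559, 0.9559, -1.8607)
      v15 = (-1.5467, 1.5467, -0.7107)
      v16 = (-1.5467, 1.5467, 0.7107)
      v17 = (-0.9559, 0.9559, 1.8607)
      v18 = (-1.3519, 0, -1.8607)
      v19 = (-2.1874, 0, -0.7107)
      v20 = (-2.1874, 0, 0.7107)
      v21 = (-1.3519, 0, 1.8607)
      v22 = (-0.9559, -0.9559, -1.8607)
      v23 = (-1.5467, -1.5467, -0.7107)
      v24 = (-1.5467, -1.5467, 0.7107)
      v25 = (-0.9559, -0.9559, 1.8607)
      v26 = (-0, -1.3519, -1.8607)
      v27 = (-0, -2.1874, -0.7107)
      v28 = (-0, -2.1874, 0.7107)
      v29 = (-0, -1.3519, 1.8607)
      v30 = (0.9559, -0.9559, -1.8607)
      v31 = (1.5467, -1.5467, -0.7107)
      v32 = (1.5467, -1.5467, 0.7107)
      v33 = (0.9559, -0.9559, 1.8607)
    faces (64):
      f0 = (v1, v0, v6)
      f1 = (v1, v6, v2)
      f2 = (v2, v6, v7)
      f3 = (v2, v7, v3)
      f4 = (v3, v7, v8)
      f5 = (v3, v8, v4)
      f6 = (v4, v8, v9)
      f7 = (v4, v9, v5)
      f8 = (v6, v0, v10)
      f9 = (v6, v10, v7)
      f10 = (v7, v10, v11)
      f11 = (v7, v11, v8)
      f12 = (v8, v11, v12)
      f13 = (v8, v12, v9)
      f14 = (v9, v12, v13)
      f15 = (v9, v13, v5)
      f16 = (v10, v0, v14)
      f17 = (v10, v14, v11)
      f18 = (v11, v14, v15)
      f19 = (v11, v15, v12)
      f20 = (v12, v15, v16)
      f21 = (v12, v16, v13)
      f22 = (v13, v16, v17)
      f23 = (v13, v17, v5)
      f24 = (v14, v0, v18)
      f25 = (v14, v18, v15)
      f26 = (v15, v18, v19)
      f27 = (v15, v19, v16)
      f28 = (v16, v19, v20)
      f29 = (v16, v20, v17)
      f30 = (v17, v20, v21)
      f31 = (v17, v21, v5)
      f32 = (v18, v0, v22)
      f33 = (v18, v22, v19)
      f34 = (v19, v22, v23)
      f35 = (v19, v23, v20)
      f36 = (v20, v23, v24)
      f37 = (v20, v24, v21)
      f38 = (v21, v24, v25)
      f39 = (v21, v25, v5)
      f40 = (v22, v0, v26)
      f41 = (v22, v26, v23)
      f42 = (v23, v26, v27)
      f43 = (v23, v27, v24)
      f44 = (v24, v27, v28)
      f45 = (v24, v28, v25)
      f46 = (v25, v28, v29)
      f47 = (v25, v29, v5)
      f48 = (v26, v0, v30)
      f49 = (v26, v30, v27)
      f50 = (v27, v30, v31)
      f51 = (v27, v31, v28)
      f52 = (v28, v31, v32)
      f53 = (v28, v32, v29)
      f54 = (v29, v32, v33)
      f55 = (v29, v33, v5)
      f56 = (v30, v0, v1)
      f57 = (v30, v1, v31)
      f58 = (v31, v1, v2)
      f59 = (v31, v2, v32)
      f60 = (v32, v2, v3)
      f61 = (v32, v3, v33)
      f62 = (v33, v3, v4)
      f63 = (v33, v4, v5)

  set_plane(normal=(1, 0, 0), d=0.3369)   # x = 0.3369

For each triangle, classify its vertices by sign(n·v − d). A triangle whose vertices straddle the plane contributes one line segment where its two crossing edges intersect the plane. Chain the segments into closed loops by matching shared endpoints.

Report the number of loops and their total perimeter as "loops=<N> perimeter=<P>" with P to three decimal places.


loops=1 perimeter=13.570

Straddling triangles (20 of 64):
  (v1,v0,v6) [+-+] → (0.3369, 0, -2.19052)–(0.3369, 0.3369, -2.14517)  len=0.3399
  (v4,v9,v5) [++-] → (0.3369, 0.3369, 2.14517)–(0.3369, 0, 2.19052)  len=0.3399
  (v6,v0,v10) [+--] → (0.3369, 0.3369, -2.14517)–(0.3369, 1.21233, -1.8607)  len=0.9205
  (v6,v10,v7) [+-+] → (0.3369, 1.21233, -1.8607)–(0.3369, 1.39433, -1.61021)  len=0.3096
  (v7,v10,v11) [+--] → (0.3369, 1.39433, -1.61021)–(0.3369, 2.04784, -0.7107)  len=1.1118
  (v7,v11,v8) [+-+] → (0.3369, 2.04784, -0.7107)–(0.3369, 2.04784, -0.401093)  len=0.3096
  (v8,v11,v12) [+--] → (0.3369, 2.04784, -0.401093)–(0.3369, 2.04784, 0.7107)  len=1.1118
  (v8,v12,v9) [+-+] → (0.3369, 2.04784, 0.7107)–(0.3369, 1.75337, 1.11601)  len=0.5010
  (v9,v12,v13) [+--] → (0.3369, 1.75337, 1.11601)–(0.3369, 1.21233, 1.8607)  len=0.9205
  (v9,v13,v5) [+--] → (0.3369, 1.21233, 1.8607)–(0.3369, 0.3369, 2.14517)  len=0.9205
  (v26,v0,v30) [--+] → (0.3369, -0.3369, -2.14517)–(0.3369, -1.21233, -1.8607)  len=0.9205
  (v26,v30,v27) [-+-] → (0.3369, -1.21233, -1.8607)–(0.3369, -1.75337, -1.11601)  len=0.9205
  (v27,v30,v31) [-++] → (0.3369, -1.75337, -1.11601)–(0.3369, -2.04784, -0.7107)  len=0.5010
  (v27,v31,v28) [-+-] → (0.3369, -2.04784, -0.7107)–(0.3369, -2.04784, 0.401093)  len=1.1118
  (v28,v31,v32) [-++] → (0.3369, -2.04784, 0.401093)–(0.3369, -2.04784, 0.7107)  len=0.3096
  (v28,v32,v29) [-+-] → (0.3369, -2.04784, 0.7107)–(0.3369, -1.39433, 1.61021)  len=1.1118
  (v29,v32,v33) [-++] → (0.3369, -1.39433, 1.61021)–(0.3369, -1.21233, 1.8607)  len=0.3096
  (v29,v33,v5) [-+-] → (0.3369, -1.21233, 1.8607)–(0.3369, -0.3369, 2.14517)  len=0.9205
  (v30,v0,v1) [+-+] → (0.3369, -0.3369, -2.14517)–(0.3369, 0, -2.19052)  len=0.3399
  (v33,v4,v5) [++-] → (0.3369, 0, 2.19052)–(0.3369, -0.3369, 2.14517)  len=0.3399

Chained into 1 loop(s):
  loop 1: 20 segments, perimeter = 13.5704
Total perimeter = 13.570


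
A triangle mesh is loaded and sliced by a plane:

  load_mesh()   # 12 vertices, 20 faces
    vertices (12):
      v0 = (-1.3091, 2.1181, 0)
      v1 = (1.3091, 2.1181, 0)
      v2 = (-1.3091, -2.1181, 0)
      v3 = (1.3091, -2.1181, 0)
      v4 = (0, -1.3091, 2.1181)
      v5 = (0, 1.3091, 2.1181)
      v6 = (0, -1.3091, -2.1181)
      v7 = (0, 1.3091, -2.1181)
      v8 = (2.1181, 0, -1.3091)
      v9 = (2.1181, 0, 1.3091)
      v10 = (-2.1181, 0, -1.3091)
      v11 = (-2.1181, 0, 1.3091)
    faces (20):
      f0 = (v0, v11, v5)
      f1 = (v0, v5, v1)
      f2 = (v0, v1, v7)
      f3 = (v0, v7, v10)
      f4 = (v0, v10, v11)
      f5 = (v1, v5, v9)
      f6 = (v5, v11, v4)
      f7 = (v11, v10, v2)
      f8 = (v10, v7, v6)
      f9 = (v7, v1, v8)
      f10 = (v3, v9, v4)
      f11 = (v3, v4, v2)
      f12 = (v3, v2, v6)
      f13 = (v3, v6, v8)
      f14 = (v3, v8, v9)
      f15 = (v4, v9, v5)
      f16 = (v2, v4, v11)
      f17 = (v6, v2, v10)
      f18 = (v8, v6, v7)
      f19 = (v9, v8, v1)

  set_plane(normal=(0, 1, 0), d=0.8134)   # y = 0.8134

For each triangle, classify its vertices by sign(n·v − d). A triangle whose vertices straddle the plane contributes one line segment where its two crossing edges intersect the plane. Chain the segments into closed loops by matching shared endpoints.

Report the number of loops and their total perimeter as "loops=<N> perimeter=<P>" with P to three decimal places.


loops=1 perimeter=12.347

Straddling triangles (10 of 20):
  (v0,v11,v5) [+-+] → (-1.80743, 0.8134, 0.806375)–(-0.802034, 0.8134, 1.81177)  len=1.4218
  (v0,v7,v10) [++-] → (-0.802034, 0.8134, -1.81177)–(-1.80743, 0.8134, -0.806375)  len=1.4218
  (v0,v10,v11) [+--] → (-1.80743, 0.8134, -0.806375)–(-1.80743, 0.8134, 0.806375)  len=1.6127
  (v1,v5,v9) [++-] → (0.802034, 0.8134, 1.81177)–(1.80743, 0.8134, 0.806375)  len=1.4218
  (v5,v11,v4) [+--] → (-0.802034, 0.8134, 1.81177)–(0, 0.8134, 2.1181)  len=0.8585
  (v10,v7,v6) [-+-] → (-0.802034, 0.8134, -1.81177)–(0, 0.8134, -2.1181)  len=0.8585
  (v7,v1,v8) [++-] → (1.80743, 0.8134, -0.806375)–(0.802034, 0.8134, -1.81177)  len=1.4218
  (v4,v9,v5) [--+] → (0.802034, 0.8134, 1.81177)–(0, 0.8134, 2.1181)  len=0.8585
  (v8,v6,v7) [--+] → (0, 0.8134, -2.1181)–(0.802034, 0.8134, -1.81177)  len=0.8585
  (v9,v8,v1) [--+] → (1.80743, 0.8134, -0.806375)–(1.80743, 0.8134, 0.806375)  len=1.6127

Chained into 1 loop(s):
  loop 1: 10 segments, perimeter = 12.3470
Total perimeter = 12.347


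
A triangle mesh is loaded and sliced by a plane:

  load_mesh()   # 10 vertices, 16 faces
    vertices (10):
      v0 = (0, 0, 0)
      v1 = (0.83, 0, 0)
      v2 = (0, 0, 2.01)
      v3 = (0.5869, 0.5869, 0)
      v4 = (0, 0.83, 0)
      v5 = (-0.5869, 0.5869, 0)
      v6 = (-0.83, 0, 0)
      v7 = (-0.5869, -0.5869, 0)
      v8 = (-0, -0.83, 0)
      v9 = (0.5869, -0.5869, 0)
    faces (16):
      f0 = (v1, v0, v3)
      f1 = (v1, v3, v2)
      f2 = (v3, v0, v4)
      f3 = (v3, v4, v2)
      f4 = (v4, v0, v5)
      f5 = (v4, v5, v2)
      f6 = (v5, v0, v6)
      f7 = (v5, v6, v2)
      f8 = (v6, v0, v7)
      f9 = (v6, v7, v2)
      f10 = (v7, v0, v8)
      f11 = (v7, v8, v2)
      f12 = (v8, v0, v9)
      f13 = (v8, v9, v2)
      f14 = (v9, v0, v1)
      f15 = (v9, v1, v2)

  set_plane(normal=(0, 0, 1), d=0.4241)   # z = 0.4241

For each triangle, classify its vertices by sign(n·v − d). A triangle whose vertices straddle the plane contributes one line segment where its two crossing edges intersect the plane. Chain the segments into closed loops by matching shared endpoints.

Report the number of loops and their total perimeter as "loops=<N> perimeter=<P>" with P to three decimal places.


Straddling triangles (8 of 16):
  (v1,v3,v2) [--+] → (0.463067, 0.463067, 0.4241)–(0.654874, 0, 0.4241)  len=0.5012
  (v3,v4,v2) [--+] → (0, 0.654874, 0.4241)–(0.463067, 0.463067, 0.4241)  len=0.5012
  (v4,v5,v2) [--+] → (-0.463067, 0.463067, 0.4241)–(0, 0.654874, 0.4241)  len=0.5012
  (v5,v6,v2) [--+] → (-0.654874, 0, 0.4241)–(-0.463067, 0.463067, 0.4241)  len=0.5012
  (v6,v7,v2) [--+] → (-0.463067, -0.463067, 0.4241)–(-0.654874, 0, 0.4241)  len=0.5012
  (v7,v8,v2) [--+] → (0, -0.654874, 0.4241)–(-0.463067, -0.463067, 0.4241)  len=0.5012
  (v8,v9,v2) [--+] → (0.463067, -0.463067, 0.4241)–(0, -0.654874, 0.4241)  len=0.5012
  (v9,v1,v2) [--+] → (0.654874, 0, 0.4241)–(0.463067, -0.463067, 0.4241)  len=0.5012

Chained into 1 loop(s):
  loop 1: 8 segments, perimeter = 4.0098
Total perimeter = 4.010

loops=1 perimeter=4.010


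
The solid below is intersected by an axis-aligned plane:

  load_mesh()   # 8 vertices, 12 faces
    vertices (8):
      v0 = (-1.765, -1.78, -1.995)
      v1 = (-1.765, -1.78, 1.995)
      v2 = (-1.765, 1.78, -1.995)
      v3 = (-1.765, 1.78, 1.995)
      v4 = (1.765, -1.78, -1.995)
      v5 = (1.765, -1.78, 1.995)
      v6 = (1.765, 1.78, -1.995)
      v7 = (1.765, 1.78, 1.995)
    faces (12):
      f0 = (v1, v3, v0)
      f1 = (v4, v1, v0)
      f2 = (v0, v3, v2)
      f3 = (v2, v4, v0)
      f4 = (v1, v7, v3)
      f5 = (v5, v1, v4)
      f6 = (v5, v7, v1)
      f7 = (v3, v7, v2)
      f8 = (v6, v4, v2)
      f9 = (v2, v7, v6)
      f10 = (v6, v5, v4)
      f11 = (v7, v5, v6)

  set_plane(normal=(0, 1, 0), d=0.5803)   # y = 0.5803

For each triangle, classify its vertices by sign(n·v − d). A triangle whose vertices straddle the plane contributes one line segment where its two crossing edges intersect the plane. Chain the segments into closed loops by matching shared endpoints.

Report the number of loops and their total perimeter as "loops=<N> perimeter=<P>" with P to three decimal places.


Straddling triangles (8 of 12):
  (v1,v3,v0) [-+-] → (-1.765, 0.5803, 1.995)–(-1.765, 0.5803, 0.650392)  len=1.3446
  (v0,v3,v2) [-++] → (-1.765, 0.5803, 0.650392)–(-1.765, 0.5803, -1.995)  len=2.6454
  (v2,v4,v0) [+--] → (-0.57541, 0.5803, -1.995)–(-1.765, 0.5803, -1.995)  len=1.1896
  (v1,v7,v3) [-++] → (0.57541, 0.5803, 1.995)–(-1.765, 0.5803, 1.995)  len=2.3404
  (v5,v7,v1) [-+-] → (1.765, 0.5803, 1.995)–(0.57541, 0.5803, 1.995)  len=1.1896
  (v6,v4,v2) [+-+] → (1.765, 0.5803, -1.995)–(-0.57541, 0.5803, -1.995)  len=2.3404
  (v6,v5,v4) [+--] → (1.765, 0.5803, -0.650392)–(1.765, 0.5803, -1.995)  len=1.3446
  (v7,v5,v6) [+-+] → (1.765, 0.5803, 1.995)–(1.765, 0.5803, -0.650392)  len=2.6454

Chained into 1 loop(s):
  loop 1: 8 segments, perimeter = 15.0400
Total perimeter = 15.040

loops=1 perimeter=15.040


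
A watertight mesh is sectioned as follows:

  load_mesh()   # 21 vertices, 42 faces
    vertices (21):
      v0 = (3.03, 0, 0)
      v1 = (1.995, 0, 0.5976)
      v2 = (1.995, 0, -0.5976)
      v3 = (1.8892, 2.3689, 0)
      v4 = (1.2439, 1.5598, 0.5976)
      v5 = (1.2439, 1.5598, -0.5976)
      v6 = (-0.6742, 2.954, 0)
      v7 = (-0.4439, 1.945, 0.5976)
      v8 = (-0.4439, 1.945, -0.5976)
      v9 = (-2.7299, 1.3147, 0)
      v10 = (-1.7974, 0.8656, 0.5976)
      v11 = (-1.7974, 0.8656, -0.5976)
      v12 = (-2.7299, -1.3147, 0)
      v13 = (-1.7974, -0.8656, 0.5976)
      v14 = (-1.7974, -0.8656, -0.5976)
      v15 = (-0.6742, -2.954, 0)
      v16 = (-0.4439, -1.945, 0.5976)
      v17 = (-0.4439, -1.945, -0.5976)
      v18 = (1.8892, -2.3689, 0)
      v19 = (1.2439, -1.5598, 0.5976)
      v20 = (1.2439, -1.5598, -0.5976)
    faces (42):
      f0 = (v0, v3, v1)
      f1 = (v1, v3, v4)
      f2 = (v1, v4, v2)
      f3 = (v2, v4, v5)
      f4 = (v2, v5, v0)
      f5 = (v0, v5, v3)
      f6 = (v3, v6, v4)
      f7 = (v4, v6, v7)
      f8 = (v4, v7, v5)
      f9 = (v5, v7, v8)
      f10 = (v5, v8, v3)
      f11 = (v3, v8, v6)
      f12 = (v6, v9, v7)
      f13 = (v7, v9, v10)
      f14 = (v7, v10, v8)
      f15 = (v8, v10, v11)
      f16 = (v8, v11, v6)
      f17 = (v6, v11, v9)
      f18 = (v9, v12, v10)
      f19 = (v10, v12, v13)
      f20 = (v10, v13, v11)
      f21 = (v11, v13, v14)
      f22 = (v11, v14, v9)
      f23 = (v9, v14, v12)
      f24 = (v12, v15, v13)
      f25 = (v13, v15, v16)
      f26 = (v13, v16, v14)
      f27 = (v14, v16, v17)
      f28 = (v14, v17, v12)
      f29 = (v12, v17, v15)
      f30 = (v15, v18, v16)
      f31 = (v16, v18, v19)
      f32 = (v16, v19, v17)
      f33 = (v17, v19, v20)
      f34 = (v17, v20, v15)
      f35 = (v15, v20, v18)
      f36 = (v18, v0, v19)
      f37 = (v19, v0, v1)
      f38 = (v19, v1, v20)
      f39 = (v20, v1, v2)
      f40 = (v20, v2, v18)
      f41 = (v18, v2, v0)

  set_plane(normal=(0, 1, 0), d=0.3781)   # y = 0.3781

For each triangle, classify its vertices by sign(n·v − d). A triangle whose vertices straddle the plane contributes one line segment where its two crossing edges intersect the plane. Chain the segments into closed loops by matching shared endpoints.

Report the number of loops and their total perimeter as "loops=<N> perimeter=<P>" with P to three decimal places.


Straddling triangles (12 of 42):
  (v0,v3,v1) [-+-] → (2.84792, 0.3781, 0)–(1.97811, 0.3781, 0.502217)  len=1.0044
  (v1,v3,v4) [-++] → (1.97811, 0.3781, 0.502217)–(1.81293, 0.3781, 0.5976)  len=0.1907
  (v1,v4,v2) [-+-] → (1.81293, 0.3781, 0.5976)–(1.81293, 0.3781, -0.30788)  len=0.9055
  (v2,v4,v5) [-++] → (1.81293, 0.3781, -0.30788)–(1.81293, 0.3781, -0.5976)  len=0.2897
  (v2,v5,v0) [-+-] → (1.81293, 0.3781, -0.5976)–(2.59704, 0.3781, -0.14486)  len=0.9054
  (v0,v5,v3) [-++] → (2.59704, 0.3781, -0.14486)–(2.84792, 0.3781, 0)  len=0.2897
  (v9,v12,v10) [+-+] → (-2.7299, 0.3781, 0)–(-2.0059, 0.3781, 0.463981)  len=0.8599
  (v10,v12,v13) [+--] → (-2.0059, 0.3781, 0.463981)–(-1.7974, 0.3781, 0.5976)  len=0.2476
  (v10,v13,v11) [+-+] → (-1.7974, 0.3781, 0.5976)–(-1.7974, 0.3781, -0.261036)  len=0.8586
  (v11,v13,v14) [+--] → (-1.7974, 0.3781, -0.261036)–(-1.7974, 0.3781, -0.5976)  len=0.3366
  (v11,v14,v9) [+-+] → (-1.7974, 0.3781, -0.5976)–(-2.32932, 0.3781, -0.256713)  len=0.6318
  (v9,v14,v12) [+--] → (-2.32932, 0.3781, -0.256713)–(-2.7299, 0.3781, 0)  len=0.4758

Chained into 2 loop(s):
  loop 1: 6 segments, perimeter = 3.5854
  loop 2: 6 segments, perimeter = 3.4103
Total perimeter = 6.996

loops=2 perimeter=6.996


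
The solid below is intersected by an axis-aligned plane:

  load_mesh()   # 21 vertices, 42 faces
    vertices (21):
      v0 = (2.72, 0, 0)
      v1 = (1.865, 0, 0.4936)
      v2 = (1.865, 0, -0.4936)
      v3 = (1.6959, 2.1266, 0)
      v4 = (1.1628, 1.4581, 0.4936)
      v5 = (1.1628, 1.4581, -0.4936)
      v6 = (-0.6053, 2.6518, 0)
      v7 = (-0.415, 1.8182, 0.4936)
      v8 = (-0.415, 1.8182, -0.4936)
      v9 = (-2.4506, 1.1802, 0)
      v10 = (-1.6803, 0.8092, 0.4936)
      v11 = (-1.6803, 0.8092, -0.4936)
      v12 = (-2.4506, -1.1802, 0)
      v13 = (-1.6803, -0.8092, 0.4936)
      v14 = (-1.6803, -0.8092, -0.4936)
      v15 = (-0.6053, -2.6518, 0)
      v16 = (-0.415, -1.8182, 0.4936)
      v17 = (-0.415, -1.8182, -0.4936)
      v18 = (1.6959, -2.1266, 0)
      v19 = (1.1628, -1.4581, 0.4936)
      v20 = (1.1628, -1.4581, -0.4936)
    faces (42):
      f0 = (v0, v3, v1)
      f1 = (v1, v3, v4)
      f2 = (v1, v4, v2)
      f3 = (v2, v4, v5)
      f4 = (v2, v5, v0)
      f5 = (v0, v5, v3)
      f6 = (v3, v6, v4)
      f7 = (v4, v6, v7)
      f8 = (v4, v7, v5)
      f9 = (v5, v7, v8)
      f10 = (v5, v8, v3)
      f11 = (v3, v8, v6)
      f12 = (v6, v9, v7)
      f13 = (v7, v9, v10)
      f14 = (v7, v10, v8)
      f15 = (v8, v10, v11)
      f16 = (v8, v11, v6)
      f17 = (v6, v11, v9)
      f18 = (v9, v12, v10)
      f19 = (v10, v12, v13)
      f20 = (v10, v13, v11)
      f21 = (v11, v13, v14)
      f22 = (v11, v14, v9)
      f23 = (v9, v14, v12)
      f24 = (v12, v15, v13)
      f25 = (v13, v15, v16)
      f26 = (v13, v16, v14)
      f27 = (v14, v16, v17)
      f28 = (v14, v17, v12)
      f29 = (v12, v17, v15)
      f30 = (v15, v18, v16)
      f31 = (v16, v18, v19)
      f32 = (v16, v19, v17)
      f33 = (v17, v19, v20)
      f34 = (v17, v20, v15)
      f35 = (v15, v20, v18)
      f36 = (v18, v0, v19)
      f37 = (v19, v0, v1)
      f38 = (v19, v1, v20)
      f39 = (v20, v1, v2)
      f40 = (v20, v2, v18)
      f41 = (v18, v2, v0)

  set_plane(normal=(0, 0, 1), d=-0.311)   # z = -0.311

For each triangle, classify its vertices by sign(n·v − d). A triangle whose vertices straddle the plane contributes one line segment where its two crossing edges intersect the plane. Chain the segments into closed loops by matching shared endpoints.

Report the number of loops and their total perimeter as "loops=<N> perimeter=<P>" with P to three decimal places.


Straddling triangles (28 of 42):
  (v1,v4,v2) [++-] → (1.73512, 0.269701, -0.311)–(1.865, 0, -0.311)  len=0.2993
  (v2,v4,v5) [-+-] → (1.73512, 0.269701, -0.311)–(1.1628, 1.4581, -0.311)  len=1.3190
  (v2,v5,v0) [--+] → (1.73886, 0.918698, -0.311)–(2.18129, 0, -0.311)  len=1.0197
  (v0,v5,v3) [+-+] → (1.73886, 0.918698, -0.311)–(1.36001, 1.7054, -0.311)  len=0.8732
  (v4,v7,v5) [++-] → (0.870958, 1.52471, -0.311)–(1.1628, 1.4581, -0.311)  len=0.2993
  (v5,v7,v8) [-+-] → (0.870958, 1.52471, -0.311)–(-0.415, 1.8182, -0.311)  len=1.3190
  (v5,v8,v3) [--+] → (0.365896, 1.93229, -0.311)–(1.36001, 1.7054, -0.311)  len=1.0197
  (v3,v8,v6) [+-+] → (0.365896, 1.93229, -0.311)–(-0.485399, 2.12658, -0.311)  len=0.8732
  (v7,v10,v8) [++-] → (-0.649039, 1.63157, -0.311)–(-0.415, 1.8182, -0.311)  len=0.2993
  (v8,v10,v11) [-+-] → (-0.649039, 1.63157, -0.311)–(-1.6803, 0.8092, -0.311)  len=1.3190
  (v8,v11,v6) [--+] → (-1.28262, 1.49084, -0.311)–(-0.485399, 2.12658, -0.311)  len=1.0197
  (v6,v11,v9) [+-+] → (-1.28262, 1.49084, -0.311)–(-1.96526, 0.946446, -0.311)  len=0.8731
  (v10,v13,v11) [++-] → (-1.6803, 0.509848, -0.311)–(-1.6803, 0.8092, -0.311)  len=0.2994
  (v11,v13,v14) [-+-] → (-1.6803, 0.509848, -0.311)–(-1.6803, -0.8092, -0.311)  len=1.3190
  (v11,v14,v9) [--+] → (-1.96526, -0.073251, -0.311)–(-1.96526, 0.946446, -0.311)  len=1.0197
  (v9,v14,v12) [+-+] → (-1.96526, -0.073251, -0.311)–(-1.96526, -0.946446, -0.311)  len=0.8732
  (v13,v16,v14) [++-] → (-1.44626, -0.995832, -0.311)–(-1.6803, -0.8092, -0.311)  len=0.2993
  (v14,v16,v17) [-+-] → (-1.44626, -0.995832, -0.311)–(-0.415, -1.8182, -0.311)  len=1.3190
  (v14,v17,v12) [--+] → (-1.16804, -1.58218, -0.311)–(-1.96526, -0.946446, -0.311)  len=1.0197
  (v12,v17,v15) [+-+] → (-1.16804, -1.58218, -0.311)–(-0.485399, -2.12658, -0.311)  len=0.8731
  (v16,v19,v17) [++-] → (-0.123158, -1.75159, -0.311)–(-0.415, -1.8182, -0.311)  len=0.2993
  (v17,v19,v20) [-+-] → (-0.123158, -1.75159, -0.311)–(1.1628, -1.4581, -0.311)  len=1.3190
  (v17,v20,v15) [--+] → (0.508718, -1.89969, -0.311)–(-0.485399, -2.12658, -0.311)  len=1.0197
  (v15,v20,v18) [+-+] → (0.508718, -1.89969, -0.311)–(1.36001, -1.7054, -0.311)  len=0.8732
  (v19,v1,v20) [++-] → (1.29268, -1.1884, -0.311)–(1.1628, -1.4581, -0.311)  len=0.2993
  (v20,v1,v2) [-+-] → (1.29268, -1.1884, -0.311)–(1.865, 0, -0.311)  len=1.3190
  (v20,v2,v18) [--+] → (1.80244, -0.786704, -0.311)–(1.36001, -1.7054, -0.311)  len=1.0197
  (v18,v2,v0) [+-+] → (1.80244, -0.786704, -0.311)–(2.18129, 0, -0.311)  len=0.8732

Chained into 2 loop(s):
  loop 1: 14 segments, perimeter = 11.3286
  loop 2: 14 segments, perimeter = 13.2499
Total perimeter = 24.579

loops=2 perimeter=24.579


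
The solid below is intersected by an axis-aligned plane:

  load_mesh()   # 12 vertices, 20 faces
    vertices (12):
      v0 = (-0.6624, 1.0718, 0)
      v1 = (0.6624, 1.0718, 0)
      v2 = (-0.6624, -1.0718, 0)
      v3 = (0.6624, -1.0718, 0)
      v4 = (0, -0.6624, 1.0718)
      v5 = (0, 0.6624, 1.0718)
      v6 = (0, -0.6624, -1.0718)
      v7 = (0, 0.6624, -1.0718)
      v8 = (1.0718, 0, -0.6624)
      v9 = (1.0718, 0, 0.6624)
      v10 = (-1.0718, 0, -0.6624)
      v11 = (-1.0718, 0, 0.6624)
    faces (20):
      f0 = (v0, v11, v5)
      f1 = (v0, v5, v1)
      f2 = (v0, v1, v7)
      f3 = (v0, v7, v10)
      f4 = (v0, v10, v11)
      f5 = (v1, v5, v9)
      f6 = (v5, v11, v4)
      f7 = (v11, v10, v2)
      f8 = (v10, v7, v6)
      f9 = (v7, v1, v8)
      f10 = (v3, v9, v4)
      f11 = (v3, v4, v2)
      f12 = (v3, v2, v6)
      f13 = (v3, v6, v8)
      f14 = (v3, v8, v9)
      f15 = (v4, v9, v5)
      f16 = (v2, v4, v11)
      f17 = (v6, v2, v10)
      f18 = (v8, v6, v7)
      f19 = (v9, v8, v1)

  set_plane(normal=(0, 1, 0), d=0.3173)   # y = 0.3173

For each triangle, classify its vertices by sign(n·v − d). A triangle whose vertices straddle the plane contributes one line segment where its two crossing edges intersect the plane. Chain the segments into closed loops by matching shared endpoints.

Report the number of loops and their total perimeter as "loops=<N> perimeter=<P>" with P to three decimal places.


loops=1 perimeter=6.475

Straddling triangles (10 of 20):
  (v0,v11,v5) [+-+] → (-0.9506, 0.3173, 0.4663)–(-0.558391, 0.3173, 0.858509)  len=0.5547
  (v0,v7,v10) [++-] → (-0.558391, 0.3173, -0.858509)–(-0.9506, 0.3173, -0.4663)  len=0.5547
  (v0,v10,v11) [+--] → (-0.9506, 0.3173, -0.4663)–(-0.9506, 0.3173, 0.4663)  len=0.9326
  (v1,v5,v9) [++-] → (0.558391, 0.3173, 0.858509)–(0.9506, 0.3173, 0.4663)  len=0.5547
  (v5,v11,v4) [+--] → (-0.558391, 0.3173, 0.858509)–(0, 0.3173, 1.0718)  len=0.5977
  (v10,v7,v6) [-+-] → (-0.558391, 0.3173, -0.858509)–(0, 0.3173, -1.0718)  len=0.5977
  (v7,v1,v8) [++-] → (0.9506, 0.3173, -0.4663)–(0.558391, 0.3173, -0.858509)  len=0.5547
  (v4,v9,v5) [--+] → (0.558391, 0.3173, 0.858509)–(0, 0.3173, 1.0718)  len=0.5977
  (v8,v6,v7) [--+] → (0, 0.3173, -1.0718)–(0.558391, 0.3173, -0.858509)  len=0.5977
  (v9,v8,v1) [--+] → (0.9506, 0.3173, -0.4663)–(0.9506, 0.3173, 0.4663)  len=0.9326

Chained into 1 loop(s):
  loop 1: 10 segments, perimeter = 6.4748
Total perimeter = 6.475


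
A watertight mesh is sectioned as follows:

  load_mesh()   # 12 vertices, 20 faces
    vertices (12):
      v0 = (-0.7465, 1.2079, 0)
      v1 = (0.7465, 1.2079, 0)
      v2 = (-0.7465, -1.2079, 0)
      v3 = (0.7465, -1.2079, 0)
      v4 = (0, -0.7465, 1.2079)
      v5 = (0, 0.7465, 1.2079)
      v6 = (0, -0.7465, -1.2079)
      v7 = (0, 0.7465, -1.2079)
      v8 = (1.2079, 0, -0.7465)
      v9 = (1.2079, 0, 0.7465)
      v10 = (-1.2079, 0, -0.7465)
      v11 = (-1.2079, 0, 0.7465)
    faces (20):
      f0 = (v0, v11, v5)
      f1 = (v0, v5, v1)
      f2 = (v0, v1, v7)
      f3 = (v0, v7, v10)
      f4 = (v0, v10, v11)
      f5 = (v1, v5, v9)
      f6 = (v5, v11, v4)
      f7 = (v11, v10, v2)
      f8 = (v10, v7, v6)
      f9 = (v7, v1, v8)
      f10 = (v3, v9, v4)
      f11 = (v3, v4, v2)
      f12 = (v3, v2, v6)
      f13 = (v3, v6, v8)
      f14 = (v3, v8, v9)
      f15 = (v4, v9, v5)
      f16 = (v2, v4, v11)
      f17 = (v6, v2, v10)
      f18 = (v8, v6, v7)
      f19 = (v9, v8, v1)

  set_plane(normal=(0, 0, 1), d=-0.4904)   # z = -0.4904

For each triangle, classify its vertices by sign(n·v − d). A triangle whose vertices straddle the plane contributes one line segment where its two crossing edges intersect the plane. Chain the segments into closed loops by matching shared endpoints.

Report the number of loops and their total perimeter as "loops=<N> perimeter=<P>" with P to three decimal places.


Straddling triangles (10 of 20):
  (v0,v1,v7) [++-] → (0.443426, 1.02057, -0.4904)–(-0.443426, 1.02057, -0.4904)  len=0.8869
  (v0,v7,v10) [+--] → (-0.443426, 1.02057, -0.4904)–(-1.04961, 0.414391, -0.4904)  len=0.8573
  (v0,v10,v11) [+-+] → (-1.04961, 0.414391, -0.4904)–(-1.2079, 0, -0.4904)  len=0.4436
  (v11,v10,v2) [+-+] → (-1.2079, 0, -0.4904)–(-1.04961, -0.414391, -0.4904)  len=0.4436
  (v7,v1,v8) [-+-] → (0.443426, 1.02057, -0.4904)–(1.04961, 0.414391, -0.4904)  len=0.8573
  (v3,v2,v6) [++-] → (-0.443426, -1.02057, -0.4904)–(0.443426, -1.02057, -0.4904)  len=0.8869
  (v3,v6,v8) [+--] → (0.443426, -1.02057, -0.4904)–(1.04961, -0.414391, -0.4904)  len=0.8573
  (v3,v8,v9) [+-+] → (1.04961, -0.414391, -0.4904)–(1.2079, 0, -0.4904)  len=0.4436
  (v6,v2,v10) [-+-] → (-0.443426, -1.02057, -0.4904)–(-1.04961, -0.414391, -0.4904)  len=0.8573
  (v9,v8,v1) [+-+] → (1.2079, 0, -0.4904)–(1.04961, 0.414391, -0.4904)  len=0.4436

Chained into 1 loop(s):
  loop 1: 10 segments, perimeter = 6.9772
Total perimeter = 6.977

loops=1 perimeter=6.977


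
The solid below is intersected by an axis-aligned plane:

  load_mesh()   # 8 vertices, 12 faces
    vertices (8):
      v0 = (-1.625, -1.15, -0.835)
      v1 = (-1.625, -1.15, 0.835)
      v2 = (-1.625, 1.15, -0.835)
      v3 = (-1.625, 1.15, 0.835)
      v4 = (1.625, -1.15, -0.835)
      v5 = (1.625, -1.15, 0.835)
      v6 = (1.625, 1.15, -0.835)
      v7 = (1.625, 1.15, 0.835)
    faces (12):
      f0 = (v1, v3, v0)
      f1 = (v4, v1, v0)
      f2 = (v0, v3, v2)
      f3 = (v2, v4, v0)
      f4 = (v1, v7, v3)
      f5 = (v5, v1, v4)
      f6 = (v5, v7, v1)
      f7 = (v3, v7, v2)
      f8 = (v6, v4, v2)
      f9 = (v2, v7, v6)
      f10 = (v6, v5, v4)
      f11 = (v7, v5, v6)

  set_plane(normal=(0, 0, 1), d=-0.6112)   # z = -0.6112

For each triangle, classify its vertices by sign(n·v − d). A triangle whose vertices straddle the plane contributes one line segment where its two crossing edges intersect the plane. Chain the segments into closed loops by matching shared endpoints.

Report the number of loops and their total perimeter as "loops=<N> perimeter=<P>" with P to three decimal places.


Straddling triangles (8 of 12):
  (v1,v3,v0) [++-] → (-1.625, -0.841772, -0.6112)–(-1.625, -1.15, -0.6112)  len=0.3082
  (v4,v1,v0) [-+-] → (1.18946, -1.15, -0.6112)–(-1.625, -1.15, -0.6112)  len=2.8145
  (v0,v3,v2) [-+-] → (-1.625, -0.841772, -0.6112)–(-1.625, 1.15, -0.6112)  len=1.9918
  (v5,v1,v4) [++-] → (1.18946, -1.15, -0.6112)–(1.625, -1.15, -0.6112)  len=0.4355
  (v3,v7,v2) [++-] → (-1.18946, 1.15, -0.6112)–(-1.625, 1.15, -0.6112)  len=0.4355
  (v2,v7,v6) [-+-] → (-1.18946, 1.15, -0.6112)–(1.625, 1.15, -0.6112)  len=2.8145
  (v6,v5,v4) [-+-] → (1.625, 0.841772, -0.6112)–(1.625, -1.15, -0.6112)  len=1.9918
  (v7,v5,v6) [++-] → (1.625, 0.841772, -0.6112)–(1.625, 1.15, -0.6112)  len=0.3082

Chained into 1 loop(s):
  loop 1: 8 segments, perimeter = 11.1000
Total perimeter = 11.100

loops=1 perimeter=11.100


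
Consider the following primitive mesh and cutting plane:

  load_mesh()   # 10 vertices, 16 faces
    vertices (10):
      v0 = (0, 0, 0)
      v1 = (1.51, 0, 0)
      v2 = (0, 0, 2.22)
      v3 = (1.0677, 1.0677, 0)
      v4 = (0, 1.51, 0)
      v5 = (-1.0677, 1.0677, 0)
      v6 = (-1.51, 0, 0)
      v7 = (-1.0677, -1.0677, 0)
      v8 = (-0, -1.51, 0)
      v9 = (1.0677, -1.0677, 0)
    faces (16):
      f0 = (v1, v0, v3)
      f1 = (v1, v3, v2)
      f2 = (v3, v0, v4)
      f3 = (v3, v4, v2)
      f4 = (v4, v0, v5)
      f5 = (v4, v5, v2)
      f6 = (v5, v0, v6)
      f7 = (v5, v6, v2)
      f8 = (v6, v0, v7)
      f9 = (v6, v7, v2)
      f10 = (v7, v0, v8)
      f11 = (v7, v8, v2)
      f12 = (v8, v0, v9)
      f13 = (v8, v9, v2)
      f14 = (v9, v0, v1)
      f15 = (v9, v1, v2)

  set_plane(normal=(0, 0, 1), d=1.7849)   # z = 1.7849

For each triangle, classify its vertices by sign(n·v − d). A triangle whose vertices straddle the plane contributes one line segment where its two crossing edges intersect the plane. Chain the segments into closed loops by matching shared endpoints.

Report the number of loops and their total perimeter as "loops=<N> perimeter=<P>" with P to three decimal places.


Straddling triangles (8 of 16):
  (v1,v3,v2) [--+] → (0.20926, 0.20926, 1.7849)–(0.295946, 0, 1.7849)  len=0.2265
  (v3,v4,v2) [--+] → (0, 0.295946, 1.7849)–(0.20926, 0.20926, 1.7849)  len=0.2265
  (v4,v5,v2) [--+] → (-0.20926, 0.20926, 1.7849)–(0, 0.295946, 1.7849)  len=0.2265
  (v5,v6,v2) [--+] → (-0.295946, 0, 1.7849)–(-0.20926, 0.20926, 1.7849)  len=0.2265
  (v6,v7,v2) [--+] → (-0.20926, -0.20926, 1.7849)–(-0.295946, 0, 1.7849)  len=0.2265
  (v7,v8,v2) [--+] → (0, -0.295946, 1.7849)–(-0.20926, -0.20926, 1.7849)  len=0.2265
  (v8,v9,v2) [--+] → (0.20926, -0.20926, 1.7849)–(0, -0.295946, 1.7849)  len=0.2265
  (v9,v1,v2) [--+] → (0.295946, 0, 1.7849)–(0.20926, -0.20926, 1.7849)  len=0.2265

Chained into 1 loop(s):
  loop 1: 8 segments, perimeter = 1.8120
Total perimeter = 1.812

loops=1 perimeter=1.812


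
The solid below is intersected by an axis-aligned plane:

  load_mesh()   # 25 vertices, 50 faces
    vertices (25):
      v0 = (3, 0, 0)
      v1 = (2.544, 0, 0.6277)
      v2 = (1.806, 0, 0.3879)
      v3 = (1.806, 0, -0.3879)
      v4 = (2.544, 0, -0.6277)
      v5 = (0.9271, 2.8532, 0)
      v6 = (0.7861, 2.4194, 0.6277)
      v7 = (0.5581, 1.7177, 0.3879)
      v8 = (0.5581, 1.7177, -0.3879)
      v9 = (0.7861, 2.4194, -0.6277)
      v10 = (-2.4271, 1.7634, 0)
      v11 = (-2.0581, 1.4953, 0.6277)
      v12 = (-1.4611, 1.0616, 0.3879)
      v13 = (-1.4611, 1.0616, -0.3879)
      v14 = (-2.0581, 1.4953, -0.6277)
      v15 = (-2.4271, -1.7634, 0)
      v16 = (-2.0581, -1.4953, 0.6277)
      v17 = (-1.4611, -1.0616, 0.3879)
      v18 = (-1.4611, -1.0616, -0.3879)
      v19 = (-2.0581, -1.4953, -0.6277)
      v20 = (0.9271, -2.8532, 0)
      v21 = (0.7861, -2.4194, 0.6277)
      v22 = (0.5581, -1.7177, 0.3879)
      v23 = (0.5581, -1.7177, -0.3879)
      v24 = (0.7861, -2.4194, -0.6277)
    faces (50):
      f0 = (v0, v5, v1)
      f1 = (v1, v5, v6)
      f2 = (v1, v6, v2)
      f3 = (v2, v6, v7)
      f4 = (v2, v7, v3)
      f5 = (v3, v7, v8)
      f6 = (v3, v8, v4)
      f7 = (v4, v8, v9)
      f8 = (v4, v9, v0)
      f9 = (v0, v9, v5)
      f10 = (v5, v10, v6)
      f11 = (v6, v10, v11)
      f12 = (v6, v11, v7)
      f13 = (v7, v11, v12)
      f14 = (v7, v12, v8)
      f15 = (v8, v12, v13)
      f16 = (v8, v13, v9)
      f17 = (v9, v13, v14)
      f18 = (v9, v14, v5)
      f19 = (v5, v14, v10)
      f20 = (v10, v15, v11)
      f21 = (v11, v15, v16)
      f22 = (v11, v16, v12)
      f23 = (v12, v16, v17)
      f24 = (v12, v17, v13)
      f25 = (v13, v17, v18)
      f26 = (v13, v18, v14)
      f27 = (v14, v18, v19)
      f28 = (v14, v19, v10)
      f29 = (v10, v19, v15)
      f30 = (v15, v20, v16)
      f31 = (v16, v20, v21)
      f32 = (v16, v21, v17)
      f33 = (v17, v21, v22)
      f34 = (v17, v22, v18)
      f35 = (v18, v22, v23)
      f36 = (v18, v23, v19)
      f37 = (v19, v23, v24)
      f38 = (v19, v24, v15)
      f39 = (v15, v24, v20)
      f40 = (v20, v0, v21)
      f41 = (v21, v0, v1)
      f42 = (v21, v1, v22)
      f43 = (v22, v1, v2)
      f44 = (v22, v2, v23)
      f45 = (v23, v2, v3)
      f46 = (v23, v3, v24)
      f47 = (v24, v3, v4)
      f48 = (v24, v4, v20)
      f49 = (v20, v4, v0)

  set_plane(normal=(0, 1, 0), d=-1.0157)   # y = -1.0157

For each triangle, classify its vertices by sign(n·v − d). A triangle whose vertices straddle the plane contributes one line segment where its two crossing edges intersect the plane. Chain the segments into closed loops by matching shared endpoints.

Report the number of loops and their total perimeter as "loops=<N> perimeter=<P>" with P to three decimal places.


Straddling triangles (20 of 50):
  (v10,v15,v11) [+-+] → (-2.4271, -1.0157, 0)–(-2.34243, -1.0157, 0.144024)  len=0.1671
  (v11,v15,v16) [+--] → (-2.34243, -1.0157, 0.144024)–(-2.0581, -1.0157, 0.6277)  len=0.5611
  (v11,v16,v12) [+-+] → (-2.0581, -1.0157, 0.6277)–(-1.94612, -1.0157, 0.582721)  len=0.1207
  (v12,v16,v17) [+--] → (-1.94612, -1.0157, 0.582721)–(-1.4611, -1.0157, 0.3879)  len=0.5227
  (v12,v17,v13) [+-+] → (-1.4611, -1.0157, 0.3879)–(-1.4611, -1.0157, 0.371129)  len=0.0168
  (v13,v17,v18) [+--] → (-1.4611, -1.0157, 0.371129)–(-1.4611, -1.0157, -0.3879)  len=0.7590
  (v13,v18,v14) [+-+] → (-1.4611, -1.0157, -0.3879)–(-1.47182, -1.0157, -0.392205)  len=0.0115
  (v14,v18,v19) [+--] → (-1.47182, -1.0157, -0.392205)–(-2.0581, -1.0157, -0.6277)  len=0.6318
  (v14,v19,v10) [+-+] → (-2.0581, -1.0157, -0.6277)–(-2.11241, -1.0157, -0.535318)  len=0.1072
  (v10,v19,v15) [+--] → (-2.11241, -1.0157, -0.535318)–(-2.4271, -1.0157, 0)  len=0.6210
  (v20,v0,v21) [-+-] → (2.26208, -1.0157, 0)–(2.07057, -1.0157, 0.263518)  len=0.3258
  (v21,v0,v1) [-++] → (2.07057, -1.0157, 0.263518)–(1.80601, -1.0157, 0.6277)  len=0.4501
  (v21,v1,v22) [-+-] → (1.80601, -1.0157, 0.6277)–(1.36971, -1.0157, 0.485903)  len=0.4588
  (v22,v1,v2) [-++] → (1.36971, -1.0157, 0.485903)–(1.0681, -1.0157, 0.3879)  len=0.3171
  (v22,v2,v23) [-+-] → (1.0681, -1.0157, 0.3879)–(1.0681, -1.0157, -0.0708414)  len=0.4587
  (v23,v2,v3) [-++] → (1.0681, -1.0157, -0.0708414)–(1.0681, -1.0157, -0.3879)  len=0.3171
  (v23,v3,v24) [-+-] → (1.0681, -1.0157, -0.3879)–(1.37783, -1.0157, -0.488572)  len=0.3257
  (v24,v3,v4) [-++] → (1.37783, -1.0157, -0.488572)–(1.80601, -1.0157, -0.6277)  len=0.4502
  (v24,v4,v20) [-+-] → (1.80601, -1.0157, -0.6277)–(1.96841, -1.0157, -0.404247)  len=0.2762
  (v20,v4,v0) [-++] → (1.96841, -1.0157, -0.404247)–(2.26208, -1.0157, 0)  len=0.4997

Chained into 2 loop(s):
  loop 1: 10 segments, perimeter = 3.5188
  loop 2: 10 segments, perimeter = 3.8794
Total perimeter = 7.398

loops=2 perimeter=7.398


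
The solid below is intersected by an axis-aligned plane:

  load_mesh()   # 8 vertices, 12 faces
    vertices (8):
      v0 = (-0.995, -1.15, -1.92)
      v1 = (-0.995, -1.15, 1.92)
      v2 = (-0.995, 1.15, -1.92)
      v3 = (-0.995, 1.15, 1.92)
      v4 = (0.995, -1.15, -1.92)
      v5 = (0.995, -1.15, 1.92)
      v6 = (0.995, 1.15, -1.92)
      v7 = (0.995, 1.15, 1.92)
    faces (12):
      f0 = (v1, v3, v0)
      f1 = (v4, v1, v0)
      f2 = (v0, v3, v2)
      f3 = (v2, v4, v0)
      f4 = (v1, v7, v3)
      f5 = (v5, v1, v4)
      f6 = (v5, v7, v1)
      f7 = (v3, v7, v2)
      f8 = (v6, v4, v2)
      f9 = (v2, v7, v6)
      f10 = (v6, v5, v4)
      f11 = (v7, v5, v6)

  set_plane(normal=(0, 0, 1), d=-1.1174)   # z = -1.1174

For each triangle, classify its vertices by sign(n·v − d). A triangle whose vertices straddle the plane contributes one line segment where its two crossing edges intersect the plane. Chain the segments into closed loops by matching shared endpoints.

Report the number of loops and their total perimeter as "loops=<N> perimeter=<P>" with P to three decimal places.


Straddling triangles (8 of 12):
  (v1,v3,v0) [++-] → (-0.995, -0.669276, -1.1174)–(-0.995, -1.15, -1.1174)  len=0.4807
  (v4,v1,v0) [-+-] → (0.579069, -1.15, -1.1174)–(-0.995, -1.15, -1.1174)  len=1.5741
  (v0,v3,v2) [-+-] → (-0.995, -0.669276, -1.1174)–(-0.995, 1.15, -1.1174)  len=1.8193
  (v5,v1,v4) [++-] → (0.579069, -1.15, -1.1174)–(0.995, -1.15, -1.1174)  len=0.4159
  (v3,v7,v2) [++-] → (-0.579069, 1.15, -1.1174)–(-0.995, 1.15, -1.1174)  len=0.4159
  (v2,v7,v6) [-+-] → (-0.579069, 1.15, -1.1174)–(0.995, 1.15, -1.1174)  len=1.5741
  (v6,v5,v4) [-+-] → (0.995, 0.669276, -1.1174)–(0.995, -1.15, -1.1174)  len=1.8193
  (v7,v5,v6) [++-] → (0.995, 0.669276, -1.1174)–(0.995, 1.15, -1.1174)  len=0.4807

Chained into 1 loop(s):
  loop 1: 8 segments, perimeter = 8.5800
Total perimeter = 8.580

loops=1 perimeter=8.580


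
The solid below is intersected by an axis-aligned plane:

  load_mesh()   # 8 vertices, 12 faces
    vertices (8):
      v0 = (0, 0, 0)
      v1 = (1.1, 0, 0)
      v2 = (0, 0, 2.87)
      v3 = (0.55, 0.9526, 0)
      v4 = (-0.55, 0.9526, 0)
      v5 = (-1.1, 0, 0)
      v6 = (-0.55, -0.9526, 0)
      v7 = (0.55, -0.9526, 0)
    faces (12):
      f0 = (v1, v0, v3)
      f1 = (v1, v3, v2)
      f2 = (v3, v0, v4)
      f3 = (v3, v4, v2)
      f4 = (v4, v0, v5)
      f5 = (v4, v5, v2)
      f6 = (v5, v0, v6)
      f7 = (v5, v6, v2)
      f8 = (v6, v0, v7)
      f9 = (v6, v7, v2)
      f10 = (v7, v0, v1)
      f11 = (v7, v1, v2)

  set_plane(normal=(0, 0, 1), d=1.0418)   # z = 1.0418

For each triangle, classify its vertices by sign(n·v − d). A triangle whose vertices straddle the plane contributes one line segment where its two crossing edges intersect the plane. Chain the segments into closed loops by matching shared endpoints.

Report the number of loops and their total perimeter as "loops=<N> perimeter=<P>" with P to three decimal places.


Straddling triangles (6 of 12):
  (v1,v3,v2) [--+] → (0.350352, 0.60681, 1.0418)–(0.700704, 0, 1.0418)  len=0.7007
  (v3,v4,v2) [--+] → (-0.350352, 0.60681, 1.0418)–(0.350352, 0.60681, 1.0418)  len=0.7007
  (v4,v5,v2) [--+] → (-0.700704, 0, 1.0418)–(-0.350352, 0.60681, 1.0418)  len=0.7007
  (v5,v6,v2) [--+] → (-0.350352, -0.60681, 1.0418)–(-0.700704, 0, 1.0418)  len=0.7007
  (v6,v7,v2) [--+] → (0.350352, -0.60681, 1.0418)–(-0.350352, -0.60681, 1.0418)  len=0.7007
  (v7,v1,v2) [--+] → (0.700704, 0, 1.0418)–(0.350352, -0.60681, 1.0418)  len=0.7007

Chained into 1 loop(s):
  loop 1: 6 segments, perimeter = 4.2042
Total perimeter = 4.204

loops=1 perimeter=4.204


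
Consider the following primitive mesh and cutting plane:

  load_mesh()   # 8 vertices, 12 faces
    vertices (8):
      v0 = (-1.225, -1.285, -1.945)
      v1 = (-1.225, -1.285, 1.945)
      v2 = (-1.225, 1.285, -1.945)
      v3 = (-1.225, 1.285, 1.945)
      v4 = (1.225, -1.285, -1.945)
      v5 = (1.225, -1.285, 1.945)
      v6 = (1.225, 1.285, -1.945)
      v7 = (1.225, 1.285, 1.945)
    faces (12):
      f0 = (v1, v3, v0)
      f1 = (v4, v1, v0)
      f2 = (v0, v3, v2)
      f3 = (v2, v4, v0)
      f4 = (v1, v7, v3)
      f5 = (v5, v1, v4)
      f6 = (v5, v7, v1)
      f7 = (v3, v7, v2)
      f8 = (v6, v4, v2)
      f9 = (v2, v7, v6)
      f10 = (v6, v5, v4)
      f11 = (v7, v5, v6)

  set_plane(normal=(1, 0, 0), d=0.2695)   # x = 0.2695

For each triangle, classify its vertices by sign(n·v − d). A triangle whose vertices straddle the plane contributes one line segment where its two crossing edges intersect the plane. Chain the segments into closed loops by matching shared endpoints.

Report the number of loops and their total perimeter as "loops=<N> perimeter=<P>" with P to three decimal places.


loops=1 perimeter=12.920

Straddling triangles (8 of 12):
  (v4,v1,v0) [+--] → (0.2695, -1.285, -0.4279)–(0.2695, -1.285, -1.945)  len=1.5171
  (v2,v4,v0) [-+-] → (0.2695, -0.2827, -1.945)–(0.2695, -1.285, -1.945)  len=1.0023
  (v1,v7,v3) [-+-] → (0.2695, 0.2827, 1.945)–(0.2695, 1.285, 1.945)  len=1.0023
  (v5,v1,v4) [+-+] → (0.2695, -1.285, 1.945)–(0.2695, -1.285, -0.4279)  len=2.3729
  (v5,v7,v1) [++-] → (0.2695, 0.2827, 1.945)–(0.2695, -1.285, 1.945)  len=1.5677
  (v3,v7,v2) [-+-] → (0.2695, 1.285, 1.945)–(0.2695, 1.285, 0.4279)  len=1.5171
  (v6,v4,v2) [++-] → (0.2695, -0.2827, -1.945)–(0.2695, 1.285, -1.945)  len=1.5677
  (v2,v7,v6) [-++] → (0.2695, 1.285, 0.4279)–(0.2695, 1.285, -1.945)  len=2.3729

Chained into 1 loop(s):
  loop 1: 8 segments, perimeter = 12.9200
Total perimeter = 12.920


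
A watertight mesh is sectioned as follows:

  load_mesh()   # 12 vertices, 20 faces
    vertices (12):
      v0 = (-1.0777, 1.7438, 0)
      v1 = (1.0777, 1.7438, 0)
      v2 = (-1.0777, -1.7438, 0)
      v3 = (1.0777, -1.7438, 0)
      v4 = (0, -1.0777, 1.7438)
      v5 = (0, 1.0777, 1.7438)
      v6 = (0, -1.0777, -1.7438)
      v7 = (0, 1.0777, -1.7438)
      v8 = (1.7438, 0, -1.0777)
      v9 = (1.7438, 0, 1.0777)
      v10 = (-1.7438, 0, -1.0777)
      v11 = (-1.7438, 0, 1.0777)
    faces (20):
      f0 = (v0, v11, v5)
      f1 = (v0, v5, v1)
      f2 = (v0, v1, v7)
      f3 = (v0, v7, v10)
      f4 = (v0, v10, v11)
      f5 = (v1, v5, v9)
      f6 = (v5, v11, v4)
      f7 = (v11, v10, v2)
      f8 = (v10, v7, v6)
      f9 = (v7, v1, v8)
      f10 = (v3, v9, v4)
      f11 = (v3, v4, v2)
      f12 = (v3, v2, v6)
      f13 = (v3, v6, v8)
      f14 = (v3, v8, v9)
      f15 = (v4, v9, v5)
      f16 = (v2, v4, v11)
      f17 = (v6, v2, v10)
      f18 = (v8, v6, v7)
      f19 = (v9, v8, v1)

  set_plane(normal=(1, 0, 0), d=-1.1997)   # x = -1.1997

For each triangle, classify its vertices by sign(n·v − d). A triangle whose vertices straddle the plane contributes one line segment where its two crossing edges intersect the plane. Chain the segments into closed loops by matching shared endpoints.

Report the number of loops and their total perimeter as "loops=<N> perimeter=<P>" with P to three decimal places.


Straddling triangles (8 of 20):
  (v0,v11,v5) [+-+] → (-1.1997, 1.42441, 0.197387)–(-1.1997, 0.336264, 1.28554)  len=1.5389
  (v0,v7,v10) [++-] → (-1.1997, 0.336264, -1.28554)–(-1.1997, 1.42441, -0.197387)  len=1.5389
  (v0,v10,v11) [+--] → (-1.1997, 1.42441, -0.197387)–(-1.1997, 1.42441, 0.197387)  len=0.3948
  (v5,v11,v4) [+-+] → (-1.1997, 0.336264, 1.28554)–(-1.1997, -0.336264, 1.28554)  len=0.6725
  (v11,v10,v2) [--+] → (-1.1997, -1.42441, -0.197387)–(-1.1997, -1.42441, 0.197387)  len=0.3948
  (v10,v7,v6) [-++] → (-1.1997, 0.336264, -1.28554)–(-1.1997, -0.336264, -1.28554)  len=0.6725
  (v2,v4,v11) [++-] → (-1.1997, -0.336264, 1.28554)–(-1.1997, -1.42441, 0.197387)  len=1.5389
  (v6,v2,v10) [++-] → (-1.1997, -1.42441, -0.197387)–(-1.1997, -0.336264, -1.28554)  len=1.5389

Chained into 1 loop(s):
  loop 1: 8 segments, perimeter = 8.2901
Total perimeter = 8.290

loops=1 perimeter=8.290
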